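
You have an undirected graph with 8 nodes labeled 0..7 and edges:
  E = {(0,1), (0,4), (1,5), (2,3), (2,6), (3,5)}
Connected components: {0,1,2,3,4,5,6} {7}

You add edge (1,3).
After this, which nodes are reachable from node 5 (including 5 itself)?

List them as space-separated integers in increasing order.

Before: nodes reachable from 5: {0,1,2,3,4,5,6}
Adding (1,3): both endpoints already in same component. Reachability from 5 unchanged.
After: nodes reachable from 5: {0,1,2,3,4,5,6}

Answer: 0 1 2 3 4 5 6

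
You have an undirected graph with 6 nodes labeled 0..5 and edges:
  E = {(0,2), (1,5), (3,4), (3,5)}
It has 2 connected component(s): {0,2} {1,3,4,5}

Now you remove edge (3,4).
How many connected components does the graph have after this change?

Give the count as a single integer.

Answer: 3

Derivation:
Initial component count: 2
Remove (3,4): it was a bridge. Count increases: 2 -> 3.
  After removal, components: {0,2} {1,3,5} {4}
New component count: 3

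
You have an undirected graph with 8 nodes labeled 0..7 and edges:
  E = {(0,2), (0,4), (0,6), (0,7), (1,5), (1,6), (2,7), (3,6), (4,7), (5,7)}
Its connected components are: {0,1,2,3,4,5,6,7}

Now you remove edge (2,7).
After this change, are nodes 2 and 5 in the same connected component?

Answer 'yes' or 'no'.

Answer: yes

Derivation:
Initial components: {0,1,2,3,4,5,6,7}
Removing edge (2,7): not a bridge — component count unchanged at 1.
New components: {0,1,2,3,4,5,6,7}
Are 2 and 5 in the same component? yes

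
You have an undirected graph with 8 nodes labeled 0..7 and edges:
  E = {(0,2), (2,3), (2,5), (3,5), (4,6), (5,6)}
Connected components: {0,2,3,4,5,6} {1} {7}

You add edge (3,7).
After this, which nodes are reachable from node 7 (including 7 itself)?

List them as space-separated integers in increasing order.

Answer: 0 2 3 4 5 6 7

Derivation:
Before: nodes reachable from 7: {7}
Adding (3,7): merges 7's component with another. Reachability grows.
After: nodes reachable from 7: {0,2,3,4,5,6,7}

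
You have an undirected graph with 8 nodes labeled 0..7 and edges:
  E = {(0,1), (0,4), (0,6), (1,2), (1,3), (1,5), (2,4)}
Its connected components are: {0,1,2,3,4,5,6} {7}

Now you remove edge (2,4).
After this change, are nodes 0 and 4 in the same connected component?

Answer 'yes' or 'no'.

Answer: yes

Derivation:
Initial components: {0,1,2,3,4,5,6} {7}
Removing edge (2,4): not a bridge — component count unchanged at 2.
New components: {0,1,2,3,4,5,6} {7}
Are 0 and 4 in the same component? yes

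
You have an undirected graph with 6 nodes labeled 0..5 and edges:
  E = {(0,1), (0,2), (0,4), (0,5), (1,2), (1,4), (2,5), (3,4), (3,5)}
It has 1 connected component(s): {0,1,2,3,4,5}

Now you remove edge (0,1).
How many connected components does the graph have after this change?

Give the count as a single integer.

Answer: 1

Derivation:
Initial component count: 1
Remove (0,1): not a bridge. Count unchanged: 1.
  After removal, components: {0,1,2,3,4,5}
New component count: 1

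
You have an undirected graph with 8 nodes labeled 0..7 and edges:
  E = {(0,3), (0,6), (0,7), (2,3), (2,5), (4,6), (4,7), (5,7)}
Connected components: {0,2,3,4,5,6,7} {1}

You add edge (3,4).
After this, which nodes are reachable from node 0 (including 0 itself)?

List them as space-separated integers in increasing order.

Before: nodes reachable from 0: {0,2,3,4,5,6,7}
Adding (3,4): both endpoints already in same component. Reachability from 0 unchanged.
After: nodes reachable from 0: {0,2,3,4,5,6,7}

Answer: 0 2 3 4 5 6 7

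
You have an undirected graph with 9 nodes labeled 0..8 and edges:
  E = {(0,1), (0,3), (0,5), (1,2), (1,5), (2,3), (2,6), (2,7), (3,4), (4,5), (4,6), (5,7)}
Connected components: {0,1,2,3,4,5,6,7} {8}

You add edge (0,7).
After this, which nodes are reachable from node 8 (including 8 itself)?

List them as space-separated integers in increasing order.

Before: nodes reachable from 8: {8}
Adding (0,7): both endpoints already in same component. Reachability from 8 unchanged.
After: nodes reachable from 8: {8}

Answer: 8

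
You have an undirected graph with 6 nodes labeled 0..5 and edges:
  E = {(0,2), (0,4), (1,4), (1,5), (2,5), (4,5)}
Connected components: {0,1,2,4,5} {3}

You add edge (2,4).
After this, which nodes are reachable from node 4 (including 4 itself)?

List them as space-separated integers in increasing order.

Before: nodes reachable from 4: {0,1,2,4,5}
Adding (2,4): both endpoints already in same component. Reachability from 4 unchanged.
After: nodes reachable from 4: {0,1,2,4,5}

Answer: 0 1 2 4 5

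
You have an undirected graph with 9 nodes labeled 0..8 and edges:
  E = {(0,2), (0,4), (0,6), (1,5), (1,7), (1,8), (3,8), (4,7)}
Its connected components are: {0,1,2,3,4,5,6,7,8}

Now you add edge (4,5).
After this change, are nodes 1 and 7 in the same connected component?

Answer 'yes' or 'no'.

Initial components: {0,1,2,3,4,5,6,7,8}
Adding edge (4,5): both already in same component {0,1,2,3,4,5,6,7,8}. No change.
New components: {0,1,2,3,4,5,6,7,8}
Are 1 and 7 in the same component? yes

Answer: yes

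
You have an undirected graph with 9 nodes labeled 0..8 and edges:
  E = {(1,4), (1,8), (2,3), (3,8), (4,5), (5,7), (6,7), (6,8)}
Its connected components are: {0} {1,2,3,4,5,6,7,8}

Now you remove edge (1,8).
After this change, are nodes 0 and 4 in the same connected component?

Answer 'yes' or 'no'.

Answer: no

Derivation:
Initial components: {0} {1,2,3,4,5,6,7,8}
Removing edge (1,8): not a bridge — component count unchanged at 2.
New components: {0} {1,2,3,4,5,6,7,8}
Are 0 and 4 in the same component? no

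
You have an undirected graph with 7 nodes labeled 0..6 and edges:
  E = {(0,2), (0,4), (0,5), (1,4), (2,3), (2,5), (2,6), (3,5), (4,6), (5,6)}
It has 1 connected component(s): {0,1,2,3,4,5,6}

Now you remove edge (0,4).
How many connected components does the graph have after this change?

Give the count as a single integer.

Initial component count: 1
Remove (0,4): not a bridge. Count unchanged: 1.
  After removal, components: {0,1,2,3,4,5,6}
New component count: 1

Answer: 1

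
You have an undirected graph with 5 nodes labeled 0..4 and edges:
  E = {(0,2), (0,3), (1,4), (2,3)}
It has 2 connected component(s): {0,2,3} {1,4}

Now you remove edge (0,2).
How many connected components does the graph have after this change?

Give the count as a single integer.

Answer: 2

Derivation:
Initial component count: 2
Remove (0,2): not a bridge. Count unchanged: 2.
  After removal, components: {0,2,3} {1,4}
New component count: 2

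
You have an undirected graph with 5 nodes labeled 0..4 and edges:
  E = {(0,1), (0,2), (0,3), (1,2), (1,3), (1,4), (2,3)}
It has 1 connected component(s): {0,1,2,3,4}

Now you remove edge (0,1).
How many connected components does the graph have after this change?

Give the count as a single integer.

Answer: 1

Derivation:
Initial component count: 1
Remove (0,1): not a bridge. Count unchanged: 1.
  After removal, components: {0,1,2,3,4}
New component count: 1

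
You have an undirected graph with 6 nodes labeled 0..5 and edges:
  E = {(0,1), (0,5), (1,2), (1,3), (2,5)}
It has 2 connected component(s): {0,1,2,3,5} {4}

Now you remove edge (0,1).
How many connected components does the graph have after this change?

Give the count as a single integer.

Initial component count: 2
Remove (0,1): not a bridge. Count unchanged: 2.
  After removal, components: {0,1,2,3,5} {4}
New component count: 2

Answer: 2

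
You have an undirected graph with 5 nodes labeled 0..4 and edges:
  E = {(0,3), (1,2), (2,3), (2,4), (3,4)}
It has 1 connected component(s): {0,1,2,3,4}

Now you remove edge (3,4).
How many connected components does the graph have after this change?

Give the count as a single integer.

Initial component count: 1
Remove (3,4): not a bridge. Count unchanged: 1.
  After removal, components: {0,1,2,3,4}
New component count: 1

Answer: 1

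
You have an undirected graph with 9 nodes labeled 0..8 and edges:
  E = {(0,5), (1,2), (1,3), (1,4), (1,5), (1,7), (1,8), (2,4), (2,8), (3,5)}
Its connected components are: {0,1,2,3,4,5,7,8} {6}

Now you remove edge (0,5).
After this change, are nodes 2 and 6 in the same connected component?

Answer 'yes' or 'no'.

Initial components: {0,1,2,3,4,5,7,8} {6}
Removing edge (0,5): it was a bridge — component count 2 -> 3.
New components: {0} {1,2,3,4,5,7,8} {6}
Are 2 and 6 in the same component? no

Answer: no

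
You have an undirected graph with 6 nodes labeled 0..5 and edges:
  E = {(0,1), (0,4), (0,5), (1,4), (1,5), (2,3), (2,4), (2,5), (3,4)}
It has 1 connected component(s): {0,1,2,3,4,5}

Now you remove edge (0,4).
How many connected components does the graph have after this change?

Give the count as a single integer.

Initial component count: 1
Remove (0,4): not a bridge. Count unchanged: 1.
  After removal, components: {0,1,2,3,4,5}
New component count: 1

Answer: 1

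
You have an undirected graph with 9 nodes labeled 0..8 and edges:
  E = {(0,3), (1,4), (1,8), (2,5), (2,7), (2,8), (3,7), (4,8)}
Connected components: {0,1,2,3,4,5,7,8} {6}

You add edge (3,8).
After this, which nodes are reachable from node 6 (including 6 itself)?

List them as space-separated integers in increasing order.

Answer: 6

Derivation:
Before: nodes reachable from 6: {6}
Adding (3,8): both endpoints already in same component. Reachability from 6 unchanged.
After: nodes reachable from 6: {6}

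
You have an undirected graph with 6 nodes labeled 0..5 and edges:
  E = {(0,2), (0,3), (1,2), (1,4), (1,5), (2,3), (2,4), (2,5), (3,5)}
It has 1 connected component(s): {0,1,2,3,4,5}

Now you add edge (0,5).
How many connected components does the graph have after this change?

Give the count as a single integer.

Answer: 1

Derivation:
Initial component count: 1
Add (0,5): endpoints already in same component. Count unchanged: 1.
New component count: 1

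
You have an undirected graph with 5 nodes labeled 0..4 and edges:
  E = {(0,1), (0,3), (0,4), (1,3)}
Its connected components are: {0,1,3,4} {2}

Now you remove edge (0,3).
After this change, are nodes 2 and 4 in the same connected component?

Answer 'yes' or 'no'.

Initial components: {0,1,3,4} {2}
Removing edge (0,3): not a bridge — component count unchanged at 2.
New components: {0,1,3,4} {2}
Are 2 and 4 in the same component? no

Answer: no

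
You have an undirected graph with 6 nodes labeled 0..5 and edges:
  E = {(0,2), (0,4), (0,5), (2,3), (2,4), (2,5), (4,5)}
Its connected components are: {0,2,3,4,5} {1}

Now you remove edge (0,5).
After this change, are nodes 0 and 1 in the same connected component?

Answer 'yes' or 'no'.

Initial components: {0,2,3,4,5} {1}
Removing edge (0,5): not a bridge — component count unchanged at 2.
New components: {0,2,3,4,5} {1}
Are 0 and 1 in the same component? no

Answer: no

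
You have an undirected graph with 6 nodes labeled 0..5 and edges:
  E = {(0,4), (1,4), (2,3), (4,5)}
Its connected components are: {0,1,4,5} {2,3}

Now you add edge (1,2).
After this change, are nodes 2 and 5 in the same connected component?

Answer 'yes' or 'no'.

Answer: yes

Derivation:
Initial components: {0,1,4,5} {2,3}
Adding edge (1,2): merges {0,1,4,5} and {2,3}.
New components: {0,1,2,3,4,5}
Are 2 and 5 in the same component? yes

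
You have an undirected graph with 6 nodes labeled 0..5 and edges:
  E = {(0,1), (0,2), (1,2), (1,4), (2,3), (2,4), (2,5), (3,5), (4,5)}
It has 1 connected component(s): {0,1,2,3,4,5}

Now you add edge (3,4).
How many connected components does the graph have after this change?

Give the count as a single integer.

Initial component count: 1
Add (3,4): endpoints already in same component. Count unchanged: 1.
New component count: 1

Answer: 1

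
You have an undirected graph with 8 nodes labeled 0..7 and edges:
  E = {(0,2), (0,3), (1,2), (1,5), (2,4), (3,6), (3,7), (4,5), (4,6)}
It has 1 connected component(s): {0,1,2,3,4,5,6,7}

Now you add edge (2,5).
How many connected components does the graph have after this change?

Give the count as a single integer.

Initial component count: 1
Add (2,5): endpoints already in same component. Count unchanged: 1.
New component count: 1

Answer: 1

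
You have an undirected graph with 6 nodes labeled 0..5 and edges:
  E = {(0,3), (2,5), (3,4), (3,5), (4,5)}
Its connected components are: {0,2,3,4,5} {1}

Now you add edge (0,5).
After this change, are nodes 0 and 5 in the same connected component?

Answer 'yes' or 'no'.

Initial components: {0,2,3,4,5} {1}
Adding edge (0,5): both already in same component {0,2,3,4,5}. No change.
New components: {0,2,3,4,5} {1}
Are 0 and 5 in the same component? yes

Answer: yes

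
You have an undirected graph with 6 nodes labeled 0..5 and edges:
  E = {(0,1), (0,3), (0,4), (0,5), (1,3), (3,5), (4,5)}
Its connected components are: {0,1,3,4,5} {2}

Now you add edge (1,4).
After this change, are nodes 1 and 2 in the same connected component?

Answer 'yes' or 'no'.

Initial components: {0,1,3,4,5} {2}
Adding edge (1,4): both already in same component {0,1,3,4,5}. No change.
New components: {0,1,3,4,5} {2}
Are 1 and 2 in the same component? no

Answer: no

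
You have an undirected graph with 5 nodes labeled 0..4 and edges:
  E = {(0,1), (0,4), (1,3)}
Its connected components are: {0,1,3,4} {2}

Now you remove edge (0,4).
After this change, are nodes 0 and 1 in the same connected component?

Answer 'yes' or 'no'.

Answer: yes

Derivation:
Initial components: {0,1,3,4} {2}
Removing edge (0,4): it was a bridge — component count 2 -> 3.
New components: {0,1,3} {2} {4}
Are 0 and 1 in the same component? yes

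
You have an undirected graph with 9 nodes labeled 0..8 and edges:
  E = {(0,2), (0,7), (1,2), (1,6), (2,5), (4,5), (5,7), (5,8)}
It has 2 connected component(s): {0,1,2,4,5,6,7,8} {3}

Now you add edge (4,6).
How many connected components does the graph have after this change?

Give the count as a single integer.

Answer: 2

Derivation:
Initial component count: 2
Add (4,6): endpoints already in same component. Count unchanged: 2.
New component count: 2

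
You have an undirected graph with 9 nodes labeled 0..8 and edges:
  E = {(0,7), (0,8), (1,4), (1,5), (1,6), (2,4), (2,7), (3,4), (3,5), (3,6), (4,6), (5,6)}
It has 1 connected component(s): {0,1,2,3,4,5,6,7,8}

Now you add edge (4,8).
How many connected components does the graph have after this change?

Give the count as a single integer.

Initial component count: 1
Add (4,8): endpoints already in same component. Count unchanged: 1.
New component count: 1

Answer: 1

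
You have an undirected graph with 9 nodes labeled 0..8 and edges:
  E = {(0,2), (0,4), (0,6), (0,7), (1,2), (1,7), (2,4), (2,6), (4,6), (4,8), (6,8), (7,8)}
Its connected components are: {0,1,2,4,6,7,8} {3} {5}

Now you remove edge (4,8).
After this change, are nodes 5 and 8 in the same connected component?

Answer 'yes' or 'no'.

Initial components: {0,1,2,4,6,7,8} {3} {5}
Removing edge (4,8): not a bridge — component count unchanged at 3.
New components: {0,1,2,4,6,7,8} {3} {5}
Are 5 and 8 in the same component? no

Answer: no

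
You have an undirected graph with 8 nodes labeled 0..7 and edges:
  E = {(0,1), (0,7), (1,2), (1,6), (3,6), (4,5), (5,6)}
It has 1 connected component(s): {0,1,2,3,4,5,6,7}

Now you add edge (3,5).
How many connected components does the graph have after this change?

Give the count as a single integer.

Initial component count: 1
Add (3,5): endpoints already in same component. Count unchanged: 1.
New component count: 1

Answer: 1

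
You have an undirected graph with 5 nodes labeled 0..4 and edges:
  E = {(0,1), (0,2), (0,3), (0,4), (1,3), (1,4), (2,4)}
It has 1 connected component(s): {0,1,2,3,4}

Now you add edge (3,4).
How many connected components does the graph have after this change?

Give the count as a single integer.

Initial component count: 1
Add (3,4): endpoints already in same component. Count unchanged: 1.
New component count: 1

Answer: 1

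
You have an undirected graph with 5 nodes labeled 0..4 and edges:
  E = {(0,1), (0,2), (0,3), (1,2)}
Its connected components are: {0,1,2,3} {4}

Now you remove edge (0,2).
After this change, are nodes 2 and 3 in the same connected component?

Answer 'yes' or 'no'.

Answer: yes

Derivation:
Initial components: {0,1,2,3} {4}
Removing edge (0,2): not a bridge — component count unchanged at 2.
New components: {0,1,2,3} {4}
Are 2 and 3 in the same component? yes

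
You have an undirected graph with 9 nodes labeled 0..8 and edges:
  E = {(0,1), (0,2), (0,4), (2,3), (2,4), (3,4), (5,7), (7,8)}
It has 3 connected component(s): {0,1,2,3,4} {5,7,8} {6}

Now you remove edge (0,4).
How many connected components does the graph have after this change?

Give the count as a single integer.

Initial component count: 3
Remove (0,4): not a bridge. Count unchanged: 3.
  After removal, components: {0,1,2,3,4} {5,7,8} {6}
New component count: 3

Answer: 3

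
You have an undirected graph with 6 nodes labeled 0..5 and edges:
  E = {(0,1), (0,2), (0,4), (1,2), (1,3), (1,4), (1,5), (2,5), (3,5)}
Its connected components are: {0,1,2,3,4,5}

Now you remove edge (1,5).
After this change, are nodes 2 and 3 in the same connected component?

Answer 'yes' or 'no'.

Initial components: {0,1,2,3,4,5}
Removing edge (1,5): not a bridge — component count unchanged at 1.
New components: {0,1,2,3,4,5}
Are 2 and 3 in the same component? yes

Answer: yes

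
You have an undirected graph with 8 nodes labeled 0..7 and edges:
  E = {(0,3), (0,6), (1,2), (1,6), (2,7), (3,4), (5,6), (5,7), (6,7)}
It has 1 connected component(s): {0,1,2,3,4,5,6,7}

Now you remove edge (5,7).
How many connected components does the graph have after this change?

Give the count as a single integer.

Initial component count: 1
Remove (5,7): not a bridge. Count unchanged: 1.
  After removal, components: {0,1,2,3,4,5,6,7}
New component count: 1

Answer: 1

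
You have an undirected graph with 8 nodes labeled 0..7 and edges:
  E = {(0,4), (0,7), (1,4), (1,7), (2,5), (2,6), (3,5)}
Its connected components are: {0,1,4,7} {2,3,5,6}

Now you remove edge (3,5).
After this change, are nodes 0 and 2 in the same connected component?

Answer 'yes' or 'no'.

Answer: no

Derivation:
Initial components: {0,1,4,7} {2,3,5,6}
Removing edge (3,5): it was a bridge — component count 2 -> 3.
New components: {0,1,4,7} {2,5,6} {3}
Are 0 and 2 in the same component? no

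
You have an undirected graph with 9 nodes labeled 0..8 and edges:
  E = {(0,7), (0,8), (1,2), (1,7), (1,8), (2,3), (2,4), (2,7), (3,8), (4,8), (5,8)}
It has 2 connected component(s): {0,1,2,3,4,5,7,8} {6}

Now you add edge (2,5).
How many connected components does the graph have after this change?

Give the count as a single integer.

Answer: 2

Derivation:
Initial component count: 2
Add (2,5): endpoints already in same component. Count unchanged: 2.
New component count: 2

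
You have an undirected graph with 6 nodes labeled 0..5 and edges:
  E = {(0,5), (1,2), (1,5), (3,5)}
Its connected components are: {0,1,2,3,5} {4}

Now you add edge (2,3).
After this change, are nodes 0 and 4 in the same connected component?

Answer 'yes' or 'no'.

Answer: no

Derivation:
Initial components: {0,1,2,3,5} {4}
Adding edge (2,3): both already in same component {0,1,2,3,5}. No change.
New components: {0,1,2,3,5} {4}
Are 0 and 4 in the same component? no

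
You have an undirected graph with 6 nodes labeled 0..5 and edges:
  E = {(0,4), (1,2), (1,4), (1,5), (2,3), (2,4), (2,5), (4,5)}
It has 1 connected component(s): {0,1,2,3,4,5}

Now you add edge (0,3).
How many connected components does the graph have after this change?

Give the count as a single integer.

Answer: 1

Derivation:
Initial component count: 1
Add (0,3): endpoints already in same component. Count unchanged: 1.
New component count: 1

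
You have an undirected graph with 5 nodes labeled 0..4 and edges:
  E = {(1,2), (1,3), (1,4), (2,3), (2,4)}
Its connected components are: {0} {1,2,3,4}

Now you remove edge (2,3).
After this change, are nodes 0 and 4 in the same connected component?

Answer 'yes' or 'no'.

Initial components: {0} {1,2,3,4}
Removing edge (2,3): not a bridge — component count unchanged at 2.
New components: {0} {1,2,3,4}
Are 0 and 4 in the same component? no

Answer: no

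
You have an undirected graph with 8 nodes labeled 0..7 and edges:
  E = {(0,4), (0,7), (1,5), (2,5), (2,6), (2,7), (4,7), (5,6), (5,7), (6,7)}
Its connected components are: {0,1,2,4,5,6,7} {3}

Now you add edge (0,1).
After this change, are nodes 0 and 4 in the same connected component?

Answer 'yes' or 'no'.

Initial components: {0,1,2,4,5,6,7} {3}
Adding edge (0,1): both already in same component {0,1,2,4,5,6,7}. No change.
New components: {0,1,2,4,5,6,7} {3}
Are 0 and 4 in the same component? yes

Answer: yes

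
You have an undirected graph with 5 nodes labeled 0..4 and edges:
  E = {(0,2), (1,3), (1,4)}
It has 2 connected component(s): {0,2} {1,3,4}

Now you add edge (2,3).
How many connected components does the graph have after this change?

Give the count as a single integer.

Answer: 1

Derivation:
Initial component count: 2
Add (2,3): merges two components. Count decreases: 2 -> 1.
New component count: 1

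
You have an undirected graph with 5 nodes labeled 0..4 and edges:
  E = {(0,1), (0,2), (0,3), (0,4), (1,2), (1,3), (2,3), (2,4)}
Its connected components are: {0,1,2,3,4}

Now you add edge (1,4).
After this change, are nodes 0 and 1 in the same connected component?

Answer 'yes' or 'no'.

Initial components: {0,1,2,3,4}
Adding edge (1,4): both already in same component {0,1,2,3,4}. No change.
New components: {0,1,2,3,4}
Are 0 and 1 in the same component? yes

Answer: yes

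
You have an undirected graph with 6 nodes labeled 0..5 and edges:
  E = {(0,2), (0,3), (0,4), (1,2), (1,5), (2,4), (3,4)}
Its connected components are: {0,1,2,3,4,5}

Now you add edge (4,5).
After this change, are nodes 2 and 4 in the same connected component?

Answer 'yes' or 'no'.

Answer: yes

Derivation:
Initial components: {0,1,2,3,4,5}
Adding edge (4,5): both already in same component {0,1,2,3,4,5}. No change.
New components: {0,1,2,3,4,5}
Are 2 and 4 in the same component? yes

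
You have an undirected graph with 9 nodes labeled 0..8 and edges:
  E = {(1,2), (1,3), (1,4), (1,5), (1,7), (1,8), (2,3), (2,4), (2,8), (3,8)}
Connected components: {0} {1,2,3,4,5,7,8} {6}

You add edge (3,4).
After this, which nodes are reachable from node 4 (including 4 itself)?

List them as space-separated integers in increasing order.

Before: nodes reachable from 4: {1,2,3,4,5,7,8}
Adding (3,4): both endpoints already in same component. Reachability from 4 unchanged.
After: nodes reachable from 4: {1,2,3,4,5,7,8}

Answer: 1 2 3 4 5 7 8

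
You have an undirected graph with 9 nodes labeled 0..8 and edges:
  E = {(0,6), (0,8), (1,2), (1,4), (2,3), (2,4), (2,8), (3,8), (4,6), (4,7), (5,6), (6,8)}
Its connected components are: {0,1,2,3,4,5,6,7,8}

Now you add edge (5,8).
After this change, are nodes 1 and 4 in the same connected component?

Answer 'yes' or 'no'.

Initial components: {0,1,2,3,4,5,6,7,8}
Adding edge (5,8): both already in same component {0,1,2,3,4,5,6,7,8}. No change.
New components: {0,1,2,3,4,5,6,7,8}
Are 1 and 4 in the same component? yes

Answer: yes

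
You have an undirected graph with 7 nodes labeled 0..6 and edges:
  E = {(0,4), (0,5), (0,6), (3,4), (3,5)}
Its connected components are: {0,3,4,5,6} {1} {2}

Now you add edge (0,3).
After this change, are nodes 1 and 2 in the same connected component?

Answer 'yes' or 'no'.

Initial components: {0,3,4,5,6} {1} {2}
Adding edge (0,3): both already in same component {0,3,4,5,6}. No change.
New components: {0,3,4,5,6} {1} {2}
Are 1 and 2 in the same component? no

Answer: no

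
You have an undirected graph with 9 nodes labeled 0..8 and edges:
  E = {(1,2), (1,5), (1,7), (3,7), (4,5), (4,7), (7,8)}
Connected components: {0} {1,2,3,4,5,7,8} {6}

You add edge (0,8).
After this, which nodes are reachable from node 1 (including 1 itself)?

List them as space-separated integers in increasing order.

Answer: 0 1 2 3 4 5 7 8

Derivation:
Before: nodes reachable from 1: {1,2,3,4,5,7,8}
Adding (0,8): merges 1's component with another. Reachability grows.
After: nodes reachable from 1: {0,1,2,3,4,5,7,8}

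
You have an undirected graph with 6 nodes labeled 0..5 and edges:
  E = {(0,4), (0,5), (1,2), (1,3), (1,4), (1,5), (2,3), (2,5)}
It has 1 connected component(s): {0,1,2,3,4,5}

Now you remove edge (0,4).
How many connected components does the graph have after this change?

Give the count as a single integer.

Answer: 1

Derivation:
Initial component count: 1
Remove (0,4): not a bridge. Count unchanged: 1.
  After removal, components: {0,1,2,3,4,5}
New component count: 1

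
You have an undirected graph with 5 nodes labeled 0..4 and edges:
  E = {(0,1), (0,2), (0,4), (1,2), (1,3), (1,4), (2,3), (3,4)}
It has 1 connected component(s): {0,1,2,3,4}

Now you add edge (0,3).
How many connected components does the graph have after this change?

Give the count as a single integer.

Initial component count: 1
Add (0,3): endpoints already in same component. Count unchanged: 1.
New component count: 1

Answer: 1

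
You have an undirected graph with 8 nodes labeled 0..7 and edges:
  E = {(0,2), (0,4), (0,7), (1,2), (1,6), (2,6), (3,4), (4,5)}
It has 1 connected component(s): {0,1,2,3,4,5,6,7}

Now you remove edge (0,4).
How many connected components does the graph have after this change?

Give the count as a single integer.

Answer: 2

Derivation:
Initial component count: 1
Remove (0,4): it was a bridge. Count increases: 1 -> 2.
  After removal, components: {0,1,2,6,7} {3,4,5}
New component count: 2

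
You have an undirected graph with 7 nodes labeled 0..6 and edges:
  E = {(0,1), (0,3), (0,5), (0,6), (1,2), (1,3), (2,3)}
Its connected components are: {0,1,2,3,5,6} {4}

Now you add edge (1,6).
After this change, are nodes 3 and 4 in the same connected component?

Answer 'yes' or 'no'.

Initial components: {0,1,2,3,5,6} {4}
Adding edge (1,6): both already in same component {0,1,2,3,5,6}. No change.
New components: {0,1,2,3,5,6} {4}
Are 3 and 4 in the same component? no

Answer: no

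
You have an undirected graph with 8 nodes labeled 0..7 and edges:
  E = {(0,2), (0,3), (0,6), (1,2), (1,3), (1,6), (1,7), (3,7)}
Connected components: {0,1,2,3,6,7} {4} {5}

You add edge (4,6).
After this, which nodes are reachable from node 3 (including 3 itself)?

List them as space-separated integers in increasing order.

Answer: 0 1 2 3 4 6 7

Derivation:
Before: nodes reachable from 3: {0,1,2,3,6,7}
Adding (4,6): merges 3's component with another. Reachability grows.
After: nodes reachable from 3: {0,1,2,3,4,6,7}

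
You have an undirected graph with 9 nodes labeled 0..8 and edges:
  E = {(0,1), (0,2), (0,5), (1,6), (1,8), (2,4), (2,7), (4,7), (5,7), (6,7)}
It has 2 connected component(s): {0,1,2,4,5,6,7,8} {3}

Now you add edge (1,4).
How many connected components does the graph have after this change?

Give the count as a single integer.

Initial component count: 2
Add (1,4): endpoints already in same component. Count unchanged: 2.
New component count: 2

Answer: 2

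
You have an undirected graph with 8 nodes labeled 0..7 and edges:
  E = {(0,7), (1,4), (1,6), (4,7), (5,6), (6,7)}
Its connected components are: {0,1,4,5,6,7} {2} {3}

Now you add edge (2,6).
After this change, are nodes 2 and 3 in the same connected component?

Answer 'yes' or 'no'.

Initial components: {0,1,4,5,6,7} {2} {3}
Adding edge (2,6): merges {2} and {0,1,4,5,6,7}.
New components: {0,1,2,4,5,6,7} {3}
Are 2 and 3 in the same component? no

Answer: no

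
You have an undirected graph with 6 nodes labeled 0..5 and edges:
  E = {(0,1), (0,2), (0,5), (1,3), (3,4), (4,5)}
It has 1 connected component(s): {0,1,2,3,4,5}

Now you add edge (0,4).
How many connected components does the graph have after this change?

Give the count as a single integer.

Answer: 1

Derivation:
Initial component count: 1
Add (0,4): endpoints already in same component. Count unchanged: 1.
New component count: 1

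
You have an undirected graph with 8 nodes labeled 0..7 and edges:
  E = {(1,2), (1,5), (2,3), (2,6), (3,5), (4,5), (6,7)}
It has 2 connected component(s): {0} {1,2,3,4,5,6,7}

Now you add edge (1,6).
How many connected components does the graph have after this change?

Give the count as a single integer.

Initial component count: 2
Add (1,6): endpoints already in same component. Count unchanged: 2.
New component count: 2

Answer: 2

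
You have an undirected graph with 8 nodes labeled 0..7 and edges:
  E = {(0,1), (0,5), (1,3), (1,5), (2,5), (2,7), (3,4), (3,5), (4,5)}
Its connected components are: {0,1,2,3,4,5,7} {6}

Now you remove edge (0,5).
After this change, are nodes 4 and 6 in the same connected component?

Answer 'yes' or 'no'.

Initial components: {0,1,2,3,4,5,7} {6}
Removing edge (0,5): not a bridge — component count unchanged at 2.
New components: {0,1,2,3,4,5,7} {6}
Are 4 and 6 in the same component? no

Answer: no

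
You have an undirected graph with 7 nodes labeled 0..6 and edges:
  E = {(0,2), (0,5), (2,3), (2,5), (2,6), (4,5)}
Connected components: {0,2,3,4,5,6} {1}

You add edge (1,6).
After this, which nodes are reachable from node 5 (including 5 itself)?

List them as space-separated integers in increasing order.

Before: nodes reachable from 5: {0,2,3,4,5,6}
Adding (1,6): merges 5's component with another. Reachability grows.
After: nodes reachable from 5: {0,1,2,3,4,5,6}

Answer: 0 1 2 3 4 5 6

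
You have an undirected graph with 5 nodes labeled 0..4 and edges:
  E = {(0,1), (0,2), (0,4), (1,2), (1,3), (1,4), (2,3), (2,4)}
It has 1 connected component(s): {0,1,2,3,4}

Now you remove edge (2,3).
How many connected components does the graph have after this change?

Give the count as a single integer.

Initial component count: 1
Remove (2,3): not a bridge. Count unchanged: 1.
  After removal, components: {0,1,2,3,4}
New component count: 1

Answer: 1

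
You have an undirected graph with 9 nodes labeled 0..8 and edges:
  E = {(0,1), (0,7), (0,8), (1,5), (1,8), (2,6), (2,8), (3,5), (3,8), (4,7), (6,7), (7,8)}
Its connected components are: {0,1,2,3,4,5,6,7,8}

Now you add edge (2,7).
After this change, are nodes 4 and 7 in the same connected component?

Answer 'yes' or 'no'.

Answer: yes

Derivation:
Initial components: {0,1,2,3,4,5,6,7,8}
Adding edge (2,7): both already in same component {0,1,2,3,4,5,6,7,8}. No change.
New components: {0,1,2,3,4,5,6,7,8}
Are 4 and 7 in the same component? yes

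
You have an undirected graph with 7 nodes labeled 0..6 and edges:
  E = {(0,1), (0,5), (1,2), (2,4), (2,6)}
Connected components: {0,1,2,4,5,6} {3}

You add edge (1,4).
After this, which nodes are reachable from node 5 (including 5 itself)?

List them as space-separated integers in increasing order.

Before: nodes reachable from 5: {0,1,2,4,5,6}
Adding (1,4): both endpoints already in same component. Reachability from 5 unchanged.
After: nodes reachable from 5: {0,1,2,4,5,6}

Answer: 0 1 2 4 5 6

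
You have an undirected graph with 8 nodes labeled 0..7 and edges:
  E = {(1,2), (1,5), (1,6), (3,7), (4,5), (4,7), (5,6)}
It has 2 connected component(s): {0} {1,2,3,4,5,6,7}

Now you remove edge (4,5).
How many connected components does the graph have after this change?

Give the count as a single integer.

Initial component count: 2
Remove (4,5): it was a bridge. Count increases: 2 -> 3.
  After removal, components: {0} {1,2,5,6} {3,4,7}
New component count: 3

Answer: 3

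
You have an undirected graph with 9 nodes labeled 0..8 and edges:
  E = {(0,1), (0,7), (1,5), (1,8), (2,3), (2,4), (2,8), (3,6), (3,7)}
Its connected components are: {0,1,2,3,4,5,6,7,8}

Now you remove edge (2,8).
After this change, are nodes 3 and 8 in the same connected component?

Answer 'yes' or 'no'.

Answer: yes

Derivation:
Initial components: {0,1,2,3,4,5,6,7,8}
Removing edge (2,8): not a bridge — component count unchanged at 1.
New components: {0,1,2,3,4,5,6,7,8}
Are 3 and 8 in the same component? yes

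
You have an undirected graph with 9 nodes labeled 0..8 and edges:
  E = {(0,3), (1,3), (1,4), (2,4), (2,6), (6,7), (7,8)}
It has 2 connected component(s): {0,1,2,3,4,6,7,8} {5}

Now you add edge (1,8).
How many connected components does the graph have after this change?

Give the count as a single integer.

Answer: 2

Derivation:
Initial component count: 2
Add (1,8): endpoints already in same component. Count unchanged: 2.
New component count: 2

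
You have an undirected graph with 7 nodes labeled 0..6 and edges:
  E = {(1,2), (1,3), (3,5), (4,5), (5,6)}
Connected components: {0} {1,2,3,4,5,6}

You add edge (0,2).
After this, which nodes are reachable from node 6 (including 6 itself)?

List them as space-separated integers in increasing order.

Before: nodes reachable from 6: {1,2,3,4,5,6}
Adding (0,2): merges 6's component with another. Reachability grows.
After: nodes reachable from 6: {0,1,2,3,4,5,6}

Answer: 0 1 2 3 4 5 6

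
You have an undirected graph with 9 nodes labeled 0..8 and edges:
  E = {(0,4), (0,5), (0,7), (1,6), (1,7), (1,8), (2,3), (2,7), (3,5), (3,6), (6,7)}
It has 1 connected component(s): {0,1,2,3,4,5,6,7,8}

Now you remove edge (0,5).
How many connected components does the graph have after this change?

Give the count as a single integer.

Initial component count: 1
Remove (0,5): not a bridge. Count unchanged: 1.
  After removal, components: {0,1,2,3,4,5,6,7,8}
New component count: 1

Answer: 1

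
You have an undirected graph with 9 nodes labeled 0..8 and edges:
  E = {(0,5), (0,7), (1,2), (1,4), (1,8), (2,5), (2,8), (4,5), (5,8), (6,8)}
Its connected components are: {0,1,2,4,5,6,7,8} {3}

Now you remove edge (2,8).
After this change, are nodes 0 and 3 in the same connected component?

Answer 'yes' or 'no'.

Initial components: {0,1,2,4,5,6,7,8} {3}
Removing edge (2,8): not a bridge — component count unchanged at 2.
New components: {0,1,2,4,5,6,7,8} {3}
Are 0 and 3 in the same component? no

Answer: no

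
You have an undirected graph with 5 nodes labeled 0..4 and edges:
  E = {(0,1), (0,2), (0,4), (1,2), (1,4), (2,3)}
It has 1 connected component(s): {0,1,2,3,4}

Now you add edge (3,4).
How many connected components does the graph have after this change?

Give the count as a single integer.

Initial component count: 1
Add (3,4): endpoints already in same component. Count unchanged: 1.
New component count: 1

Answer: 1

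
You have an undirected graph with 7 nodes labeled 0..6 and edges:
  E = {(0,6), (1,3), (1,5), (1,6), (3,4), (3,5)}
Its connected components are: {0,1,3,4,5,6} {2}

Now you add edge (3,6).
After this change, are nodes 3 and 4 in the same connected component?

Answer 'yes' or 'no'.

Initial components: {0,1,3,4,5,6} {2}
Adding edge (3,6): both already in same component {0,1,3,4,5,6}. No change.
New components: {0,1,3,4,5,6} {2}
Are 3 and 4 in the same component? yes

Answer: yes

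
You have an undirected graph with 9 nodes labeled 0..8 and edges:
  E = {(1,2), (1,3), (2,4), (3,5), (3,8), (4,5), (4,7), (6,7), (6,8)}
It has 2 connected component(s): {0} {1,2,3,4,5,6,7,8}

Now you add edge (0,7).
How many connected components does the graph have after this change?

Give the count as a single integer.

Initial component count: 2
Add (0,7): merges two components. Count decreases: 2 -> 1.
New component count: 1

Answer: 1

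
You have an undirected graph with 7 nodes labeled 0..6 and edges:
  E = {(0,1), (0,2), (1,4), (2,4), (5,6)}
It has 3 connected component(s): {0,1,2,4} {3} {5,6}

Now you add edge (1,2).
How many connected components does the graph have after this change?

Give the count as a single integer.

Initial component count: 3
Add (1,2): endpoints already in same component. Count unchanged: 3.
New component count: 3

Answer: 3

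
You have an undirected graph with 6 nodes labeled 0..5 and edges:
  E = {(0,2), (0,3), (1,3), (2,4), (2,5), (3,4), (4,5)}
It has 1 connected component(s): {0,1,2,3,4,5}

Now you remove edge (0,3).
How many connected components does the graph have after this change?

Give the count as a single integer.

Initial component count: 1
Remove (0,3): not a bridge. Count unchanged: 1.
  After removal, components: {0,1,2,3,4,5}
New component count: 1

Answer: 1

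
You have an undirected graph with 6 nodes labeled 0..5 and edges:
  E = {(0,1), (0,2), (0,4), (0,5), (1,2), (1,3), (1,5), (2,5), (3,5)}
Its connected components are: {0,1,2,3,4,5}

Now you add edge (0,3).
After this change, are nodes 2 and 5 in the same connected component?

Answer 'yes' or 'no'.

Answer: yes

Derivation:
Initial components: {0,1,2,3,4,5}
Adding edge (0,3): both already in same component {0,1,2,3,4,5}. No change.
New components: {0,1,2,3,4,5}
Are 2 and 5 in the same component? yes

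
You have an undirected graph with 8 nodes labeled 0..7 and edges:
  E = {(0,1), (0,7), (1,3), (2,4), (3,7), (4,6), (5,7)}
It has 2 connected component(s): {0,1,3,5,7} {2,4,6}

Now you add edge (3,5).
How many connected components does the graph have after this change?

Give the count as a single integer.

Answer: 2

Derivation:
Initial component count: 2
Add (3,5): endpoints already in same component. Count unchanged: 2.
New component count: 2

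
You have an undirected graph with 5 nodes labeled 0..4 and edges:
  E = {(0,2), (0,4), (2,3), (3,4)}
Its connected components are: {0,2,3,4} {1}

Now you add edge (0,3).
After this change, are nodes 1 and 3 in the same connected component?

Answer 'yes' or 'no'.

Initial components: {0,2,3,4} {1}
Adding edge (0,3): both already in same component {0,2,3,4}. No change.
New components: {0,2,3,4} {1}
Are 1 and 3 in the same component? no

Answer: no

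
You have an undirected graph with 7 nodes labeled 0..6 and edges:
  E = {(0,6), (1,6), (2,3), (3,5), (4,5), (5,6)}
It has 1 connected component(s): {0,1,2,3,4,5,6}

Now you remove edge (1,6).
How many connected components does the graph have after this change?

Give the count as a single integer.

Answer: 2

Derivation:
Initial component count: 1
Remove (1,6): it was a bridge. Count increases: 1 -> 2.
  After removal, components: {0,2,3,4,5,6} {1}
New component count: 2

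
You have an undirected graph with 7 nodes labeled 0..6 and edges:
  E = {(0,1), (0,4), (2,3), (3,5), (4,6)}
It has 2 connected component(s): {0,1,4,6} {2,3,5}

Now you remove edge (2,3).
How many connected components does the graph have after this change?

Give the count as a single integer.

Answer: 3

Derivation:
Initial component count: 2
Remove (2,3): it was a bridge. Count increases: 2 -> 3.
  After removal, components: {0,1,4,6} {2} {3,5}
New component count: 3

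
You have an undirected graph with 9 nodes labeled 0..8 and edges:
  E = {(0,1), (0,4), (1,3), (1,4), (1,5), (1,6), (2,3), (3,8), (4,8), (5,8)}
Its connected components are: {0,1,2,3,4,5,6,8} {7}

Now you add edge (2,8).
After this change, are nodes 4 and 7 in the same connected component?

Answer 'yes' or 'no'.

Answer: no

Derivation:
Initial components: {0,1,2,3,4,5,6,8} {7}
Adding edge (2,8): both already in same component {0,1,2,3,4,5,6,8}. No change.
New components: {0,1,2,3,4,5,6,8} {7}
Are 4 and 7 in the same component? no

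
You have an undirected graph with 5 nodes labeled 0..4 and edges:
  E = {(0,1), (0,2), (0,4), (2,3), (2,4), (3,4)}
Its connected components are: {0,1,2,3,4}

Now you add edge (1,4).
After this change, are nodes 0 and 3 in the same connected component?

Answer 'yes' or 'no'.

Initial components: {0,1,2,3,4}
Adding edge (1,4): both already in same component {0,1,2,3,4}. No change.
New components: {0,1,2,3,4}
Are 0 and 3 in the same component? yes

Answer: yes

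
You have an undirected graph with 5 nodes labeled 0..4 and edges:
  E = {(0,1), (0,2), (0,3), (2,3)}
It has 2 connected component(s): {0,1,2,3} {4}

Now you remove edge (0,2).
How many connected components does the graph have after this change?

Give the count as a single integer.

Answer: 2

Derivation:
Initial component count: 2
Remove (0,2): not a bridge. Count unchanged: 2.
  After removal, components: {0,1,2,3} {4}
New component count: 2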